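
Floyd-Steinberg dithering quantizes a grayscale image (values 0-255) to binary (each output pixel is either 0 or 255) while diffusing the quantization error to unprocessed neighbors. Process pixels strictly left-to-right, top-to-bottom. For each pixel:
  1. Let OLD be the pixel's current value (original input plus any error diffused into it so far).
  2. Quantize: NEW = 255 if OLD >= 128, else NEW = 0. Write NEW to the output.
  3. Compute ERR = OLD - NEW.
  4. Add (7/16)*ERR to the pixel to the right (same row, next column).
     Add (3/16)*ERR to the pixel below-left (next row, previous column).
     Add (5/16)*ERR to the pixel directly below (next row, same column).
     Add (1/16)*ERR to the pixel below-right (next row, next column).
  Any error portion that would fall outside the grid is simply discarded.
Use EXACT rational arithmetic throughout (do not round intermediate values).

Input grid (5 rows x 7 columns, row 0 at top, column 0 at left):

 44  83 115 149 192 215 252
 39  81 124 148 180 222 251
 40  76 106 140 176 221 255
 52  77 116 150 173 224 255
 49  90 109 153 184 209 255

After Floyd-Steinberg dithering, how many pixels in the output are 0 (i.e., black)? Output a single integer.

Answer: 14

Derivation:
(0,0): OLD=44 → NEW=0, ERR=44
(0,1): OLD=409/4 → NEW=0, ERR=409/4
(0,2): OLD=10223/64 → NEW=255, ERR=-6097/64
(0,3): OLD=109897/1024 → NEW=0, ERR=109897/1024
(0,4): OLD=3915007/16384 → NEW=255, ERR=-262913/16384
(0,5): OLD=54520569/262144 → NEW=255, ERR=-12326151/262144
(0,6): OLD=970681551/4194304 → NEW=255, ERR=-98865969/4194304
(1,0): OLD=4603/64 → NEW=0, ERR=4603/64
(1,1): OLD=66205/512 → NEW=255, ERR=-64355/512
(1,2): OLD=1077281/16384 → NEW=0, ERR=1077281/16384
(1,3): OLD=13195117/65536 → NEW=255, ERR=-3516563/65536
(1,4): OLD=626633095/4194304 → NEW=255, ERR=-442914425/4194304
(1,5): OLD=5223885559/33554432 → NEW=255, ERR=-3332494601/33554432
(1,6): OLD=105894750617/536870912 → NEW=255, ERR=-31007331943/536870912
(2,0): OLD=318735/8192 → NEW=0, ERR=318735/8192
(2,1): OLD=18498645/262144 → NEW=0, ERR=18498645/262144
(2,2): OLD=585120703/4194304 → NEW=255, ERR=-484426817/4194304
(2,3): OLD=1912996871/33554432 → NEW=0, ERR=1912996871/33554432
(2,4): OLD=39182858775/268435456 → NEW=255, ERR=-29268182505/268435456
(2,5): OLD=1072306379453/8589934592 → NEW=0, ERR=1072306379453/8589934592
(2,6): OLD=39219372618235/137438953472 → NEW=255, ERR=4172439482875/137438953472
(3,0): OLD=324597343/4194304 → NEW=0, ERR=324597343/4194304
(3,1): OLD=3814683699/33554432 → NEW=0, ERR=3814683699/33554432
(3,2): OLD=38854778089/268435456 → NEW=255, ERR=-29596263191/268435456
(3,3): OLD=98695815775/1073741824 → NEW=0, ERR=98695815775/1073741824
(3,4): OLD=28327641770591/137438953472 → NEW=255, ERR=-6719291364769/137438953472
(3,5): OLD=264431344526285/1099511627776 → NEW=255, ERR=-15944120556595/1099511627776
(3,6): OLD=4678551393314899/17592186044416 → NEW=255, ERR=192543951988819/17592186044416
(4,0): OLD=50734619505/536870912 → NEW=0, ERR=50734619505/536870912
(4,1): OLD=1297382026493/8589934592 → NEW=255, ERR=-893051294467/8589934592
(4,2): OLD=7339343362163/137438953472 → NEW=0, ERR=7339343362163/137438953472
(4,3): OLD=207840061441249/1099511627776 → NEW=255, ERR=-72535403641631/1099511627776
(4,4): OLD=1256837452887091/8796093022208 → NEW=255, ERR=-986166267775949/8796093022208
(4,5): OLD=43463975300412243/281474976710656 → NEW=255, ERR=-28312143760805037/281474976710656
(4,6): OLD=961554719950458421/4503599627370496 → NEW=255, ERR=-186863185029018059/4503599627370496
Output grid:
  Row 0: ..#.###  (3 black, running=3)
  Row 1: .#.####  (2 black, running=5)
  Row 2: ..#.#.#  (4 black, running=9)
  Row 3: ..#.###  (3 black, running=12)
  Row 4: .#.####  (2 black, running=14)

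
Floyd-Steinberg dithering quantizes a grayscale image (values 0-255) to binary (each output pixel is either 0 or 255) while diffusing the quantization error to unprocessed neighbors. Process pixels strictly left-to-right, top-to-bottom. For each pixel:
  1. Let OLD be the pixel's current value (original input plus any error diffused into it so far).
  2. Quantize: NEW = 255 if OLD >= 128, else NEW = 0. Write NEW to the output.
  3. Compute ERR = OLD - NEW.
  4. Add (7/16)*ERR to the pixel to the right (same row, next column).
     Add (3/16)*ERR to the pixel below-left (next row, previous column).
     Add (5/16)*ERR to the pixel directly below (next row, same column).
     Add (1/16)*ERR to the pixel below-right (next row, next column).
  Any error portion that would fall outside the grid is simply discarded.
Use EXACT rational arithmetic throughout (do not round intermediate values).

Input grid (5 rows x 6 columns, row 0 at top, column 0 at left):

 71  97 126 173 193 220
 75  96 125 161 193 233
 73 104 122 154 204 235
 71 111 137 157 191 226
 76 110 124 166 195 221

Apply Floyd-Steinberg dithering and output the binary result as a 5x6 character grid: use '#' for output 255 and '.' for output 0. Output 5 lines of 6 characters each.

Answer: .#.###
..#.##
.#.###
.#.#.#
.#.###

Derivation:
(0,0): OLD=71 → NEW=0, ERR=71
(0,1): OLD=2049/16 → NEW=255, ERR=-2031/16
(0,2): OLD=18039/256 → NEW=0, ERR=18039/256
(0,3): OLD=834881/4096 → NEW=255, ERR=-209599/4096
(0,4): OLD=11181255/65536 → NEW=255, ERR=-5530425/65536
(0,5): OLD=191973745/1048576 → NEW=255, ERR=-75413135/1048576
(1,0): OLD=18787/256 → NEW=0, ERR=18787/256
(1,1): OLD=217269/2048 → NEW=0, ERR=217269/2048
(1,2): OLD=11528153/65536 → NEW=255, ERR=-5183527/65536
(1,3): OLD=25948709/262144 → NEW=0, ERR=25948709/262144
(1,4): OLD=3242235791/16777216 → NEW=255, ERR=-1035954289/16777216
(1,5): OLD=47844941625/268435456 → NEW=255, ERR=-20606099655/268435456
(2,0): OLD=3795351/32768 → NEW=0, ERR=3795351/32768
(2,1): OLD=186208749/1048576 → NEW=255, ERR=-81178131/1048576
(2,2): OLD=1486517511/16777216 → NEW=0, ERR=1486517511/16777216
(2,3): OLD=27806711951/134217728 → NEW=255, ERR=-6418808689/134217728
(2,4): OLD=668186842669/4294967296 → NEW=255, ERR=-427029817811/4294967296
(2,5): OLD=11246176037899/68719476736 → NEW=255, ERR=-6277290529781/68719476736
(3,0): OLD=1554904103/16777216 → NEW=0, ERR=1554904103/16777216
(3,1): OLD=20294593051/134217728 → NEW=255, ERR=-13930927589/134217728
(3,2): OLD=113251120129/1073741824 → NEW=0, ERR=113251120129/1073741824
(3,3): OLD=12032438850307/68719476736 → NEW=255, ERR=-5491027717373/68719476736
(3,4): OLD=57644419910307/549755813888 → NEW=0, ERR=57644419910307/549755813888
(3,5): OLD=2085676524520109/8796093022208 → NEW=255, ERR=-157327196142931/8796093022208
(4,0): OLD=183612138601/2147483648 → NEW=0, ERR=183612138601/2147483648
(4,1): OLD=4828916429525/34359738368 → NEW=255, ERR=-3932816854315/34359738368
(4,2): OLD=93914646247407/1099511627776 → NEW=0, ERR=93914646247407/1099511627776
(4,3): OLD=3600258856189003/17592186044416 → NEW=255, ERR=-885748585137077/17592186044416
(4,4): OLD=55560821275762427/281474976710656 → NEW=255, ERR=-16215297785454853/281474976710656
(4,5): OLD=886130024761903869/4503599627370496 → NEW=255, ERR=-262287880217572611/4503599627370496
Row 0: .#.###
Row 1: ..#.##
Row 2: .#.###
Row 3: .#.#.#
Row 4: .#.###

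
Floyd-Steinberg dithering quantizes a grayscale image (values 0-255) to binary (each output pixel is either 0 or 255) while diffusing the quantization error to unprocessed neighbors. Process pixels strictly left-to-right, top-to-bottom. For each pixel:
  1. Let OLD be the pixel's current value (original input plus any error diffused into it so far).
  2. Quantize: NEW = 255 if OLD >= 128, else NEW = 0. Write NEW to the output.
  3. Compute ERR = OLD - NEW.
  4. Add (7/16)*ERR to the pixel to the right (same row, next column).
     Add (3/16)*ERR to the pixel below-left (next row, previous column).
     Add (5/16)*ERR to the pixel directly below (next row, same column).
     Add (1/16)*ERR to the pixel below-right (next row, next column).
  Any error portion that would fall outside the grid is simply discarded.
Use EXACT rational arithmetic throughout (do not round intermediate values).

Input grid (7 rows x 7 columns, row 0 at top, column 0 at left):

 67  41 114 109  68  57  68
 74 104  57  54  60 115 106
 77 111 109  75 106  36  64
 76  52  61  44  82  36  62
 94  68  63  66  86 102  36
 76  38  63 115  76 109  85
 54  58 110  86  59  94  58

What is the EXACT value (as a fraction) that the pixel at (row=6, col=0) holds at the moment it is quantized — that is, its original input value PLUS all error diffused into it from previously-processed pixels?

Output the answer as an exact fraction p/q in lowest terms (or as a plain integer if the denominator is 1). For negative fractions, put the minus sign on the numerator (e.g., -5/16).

(0,0): OLD=67 → NEW=0, ERR=67
(0,1): OLD=1125/16 → NEW=0, ERR=1125/16
(0,2): OLD=37059/256 → NEW=255, ERR=-28221/256
(0,3): OLD=248917/4096 → NEW=0, ERR=248917/4096
(0,4): OLD=6198867/65536 → NEW=0, ERR=6198867/65536
(0,5): OLD=103160901/1048576 → NEW=0, ERR=103160901/1048576
(0,6): OLD=1862976995/16777216 → NEW=0, ERR=1862976995/16777216
(1,0): OLD=27679/256 → NEW=0, ERR=27679/256
(1,1): OLD=321113/2048 → NEW=255, ERR=-201127/2048
(1,2): OLD=-303155/65536 → NEW=0, ERR=-303155/65536
(1,3): OLD=21446601/262144 → NEW=0, ERR=21446601/262144
(1,4): OLD=2476252603/16777216 → NEW=255, ERR=-1801937477/16777216
(1,5): OLD=16842614059/134217728 → NEW=0, ERR=16842614059/134217728
(1,6): OLD=433255240229/2147483648 → NEW=255, ERR=-114353090011/2147483648
(2,0): OLD=3026915/32768 → NEW=0, ERR=3026915/32768
(2,1): OLD=132764785/1048576 → NEW=0, ERR=132764785/1048576
(2,2): OLD=2888199827/16777216 → NEW=255, ERR=-1389990253/16777216
(2,3): OLD=5891109819/134217728 → NEW=0, ERR=5891109819/134217728
(2,4): OLD=129151019115/1073741824 → NEW=0, ERR=129151019115/1073741824
(2,5): OLD=3818766706489/34359738368 → NEW=0, ERR=3818766706489/34359738368
(2,6): OLD=57079201032479/549755813888 → NEW=0, ERR=57079201032479/549755813888
(3,0): OLD=2157669171/16777216 → NEW=255, ERR=-2120520909/16777216
(3,1): OLD=3557994935/134217728 → NEW=0, ERR=3557994935/134217728
(3,2): OLD=67485039445/1073741824 → NEW=0, ERR=67485039445/1073741824
(3,3): OLD=440611898531/4294967296 → NEW=0, ERR=440611898531/4294967296
(3,4): OLD=103382830348083/549755813888 → NEW=255, ERR=-36804902193357/549755813888
(3,5): OLD=300944647424713/4398046511104 → NEW=0, ERR=300944647424713/4398046511104
(3,6): OLD=9241444850717911/70368744177664 → NEW=255, ERR=-8702584914586409/70368744177664
(4,0): OLD=127716611357/2147483648 → NEW=0, ERR=127716611357/2147483648
(4,1): OLD=3648601643641/34359738368 → NEW=0, ERR=3648601643641/34359738368
(4,2): OLD=82457966359735/549755813888 → NEW=255, ERR=-57729766181705/549755813888
(4,3): OLD=191281512434701/4398046511104 → NEW=0, ERR=191281512434701/4398046511104
(4,4): OLD=3636253512478807/35184372088832 → NEW=0, ERR=3636253512478807/35184372088832
(4,5): OLD=159006129242119063/1125899906842624 → NEW=255, ERR=-128098347002750057/1125899906842624
(4,6): OLD=-867335046104085167/18014398509481984 → NEW=0, ERR=-867335046104085167/18014398509481984
(5,0): OLD=62944575694971/549755813888 → NEW=0, ERR=62944575694971/549755813888
(5,1): OLD=463128925081129/4398046511104 → NEW=0, ERR=463128925081129/4398046511104
(5,2): OLD=3203404129591343/35184372088832 → NEW=0, ERR=3203404129591343/35184372088832
(5,3): OLD=51014194774892811/281474976710656 → NEW=255, ERR=-20761924286324469/281474976710656
(5,4): OLD=1034233994875188057/18014398509481984 → NEW=0, ERR=1034233994875188057/18014398509481984
(5,5): OLD=13834318932259892809/144115188075855872 → NEW=0, ERR=13834318932259892809/144115188075855872
(5,6): OLD=241746898048467821607/2305843009213693952 → NEW=0, ERR=241746898048467821607/2305843009213693952
(6,0): OLD=7707081988636083/70368744177664 → NEW=0, ERR=7707081988636083/70368744177664
Target (6,0): original=54, with diffused error = 7707081988636083/70368744177664

Answer: 7707081988636083/70368744177664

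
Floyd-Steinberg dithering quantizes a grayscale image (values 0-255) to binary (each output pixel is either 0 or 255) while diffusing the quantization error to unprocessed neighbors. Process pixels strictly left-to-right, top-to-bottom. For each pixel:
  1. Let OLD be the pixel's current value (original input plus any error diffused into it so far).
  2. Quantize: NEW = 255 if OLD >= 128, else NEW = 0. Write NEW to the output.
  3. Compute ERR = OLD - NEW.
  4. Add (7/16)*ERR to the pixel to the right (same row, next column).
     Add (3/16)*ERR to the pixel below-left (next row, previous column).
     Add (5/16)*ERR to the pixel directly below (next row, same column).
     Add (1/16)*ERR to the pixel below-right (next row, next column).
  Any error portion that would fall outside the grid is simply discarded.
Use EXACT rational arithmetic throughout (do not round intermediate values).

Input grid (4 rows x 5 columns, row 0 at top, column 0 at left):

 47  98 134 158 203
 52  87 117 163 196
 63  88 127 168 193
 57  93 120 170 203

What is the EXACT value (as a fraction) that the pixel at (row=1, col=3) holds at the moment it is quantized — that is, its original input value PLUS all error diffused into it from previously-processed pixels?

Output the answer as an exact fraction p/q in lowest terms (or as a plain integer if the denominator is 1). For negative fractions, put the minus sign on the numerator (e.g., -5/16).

(0,0): OLD=47 → NEW=0, ERR=47
(0,1): OLD=1897/16 → NEW=0, ERR=1897/16
(0,2): OLD=47583/256 → NEW=255, ERR=-17697/256
(0,3): OLD=523289/4096 → NEW=0, ERR=523289/4096
(0,4): OLD=16966831/65536 → NEW=255, ERR=255151/65536
(1,0): OLD=22763/256 → NEW=0, ERR=22763/256
(1,1): OLD=313197/2048 → NEW=255, ERR=-209043/2048
(1,2): OLD=5380849/65536 → NEW=0, ERR=5380849/65536
(1,3): OLD=61670493/262144 → NEW=255, ERR=-5176227/262144
Target (1,3): original=163, with diffused error = 61670493/262144

Answer: 61670493/262144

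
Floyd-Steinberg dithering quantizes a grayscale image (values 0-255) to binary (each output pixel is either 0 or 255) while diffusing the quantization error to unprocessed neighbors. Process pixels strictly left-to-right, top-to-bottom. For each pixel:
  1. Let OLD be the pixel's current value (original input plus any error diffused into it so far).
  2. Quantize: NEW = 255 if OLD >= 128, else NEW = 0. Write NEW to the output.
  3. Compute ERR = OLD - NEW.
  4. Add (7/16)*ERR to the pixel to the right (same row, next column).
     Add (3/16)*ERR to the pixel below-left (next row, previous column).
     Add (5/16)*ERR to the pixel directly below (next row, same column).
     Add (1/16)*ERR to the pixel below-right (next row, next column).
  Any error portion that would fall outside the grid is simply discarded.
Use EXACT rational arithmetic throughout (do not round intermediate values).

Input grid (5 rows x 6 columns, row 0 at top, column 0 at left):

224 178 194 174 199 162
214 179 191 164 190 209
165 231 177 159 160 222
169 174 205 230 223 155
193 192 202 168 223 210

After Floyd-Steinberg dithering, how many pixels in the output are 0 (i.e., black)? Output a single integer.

(0,0): OLD=224 → NEW=255, ERR=-31
(0,1): OLD=2631/16 → NEW=255, ERR=-1449/16
(0,2): OLD=39521/256 → NEW=255, ERR=-25759/256
(0,3): OLD=532391/4096 → NEW=255, ERR=-512089/4096
(0,4): OLD=9457041/65536 → NEW=255, ERR=-7254639/65536
(0,5): OLD=119086839/1048576 → NEW=0, ERR=119086839/1048576
(1,0): OLD=47957/256 → NEW=255, ERR=-17323/256
(1,1): OLD=205395/2048 → NEW=0, ERR=205395/2048
(1,2): OLD=11424975/65536 → NEW=255, ERR=-5286705/65536
(1,3): OLD=16408547/262144 → NEW=0, ERR=16408547/262144
(1,4): OLD=3292904969/16777216 → NEW=255, ERR=-985285111/16777216
(1,5): OLD=56875774063/268435456 → NEW=255, ERR=-11575267217/268435456
(2,0): OLD=5329985/32768 → NEW=255, ERR=-3025855/32768
(2,1): OLD=212427483/1048576 → NEW=255, ERR=-54959397/1048576
(2,2): OLD=2463979857/16777216 → NEW=255, ERR=-1814210223/16777216
(2,3): OLD=15461624585/134217728 → NEW=0, ERR=15461624585/134217728
(2,4): OLD=806911253147/4294967296 → NEW=255, ERR=-288305407333/4294967296
(2,5): OLD=12059331618285/68719476736 → NEW=255, ERR=-5464134949395/68719476736
(3,0): OLD=2186334513/16777216 → NEW=255, ERR=-2091855567/16777216
(3,1): OLD=10338080093/134217728 → NEW=0, ERR=10338080093/134217728
(3,2): OLD=239691185255/1073741824 → NEW=255, ERR=-34112979865/1073741824
(3,3): OLD=15994822107573/68719476736 → NEW=255, ERR=-1528644460107/68719476736
(3,4): OLD=101475048062997/549755813888 → NEW=255, ERR=-38712684478443/549755813888
(3,5): OLD=836937136978715/8796093022208 → NEW=0, ERR=836937136978715/8796093022208
(4,0): OLD=361804361663/2147483648 → NEW=255, ERR=-185803968577/2147483648
(4,1): OLD=5651053002291/34359738368 → NEW=255, ERR=-3110680281549/34359738368
(4,2): OLD=168342834939561/1099511627776 → NEW=255, ERR=-112032630143319/1099511627776
(4,3): OLD=1781759489397677/17592186044416 → NEW=0, ERR=1781759489397677/17592186044416
(4,4): OLD=73677496555794045/281474976710656 → NEW=255, ERR=1901377494576765/281474976710656
(4,5): OLD=1073154611673473099/4503599627370496 → NEW=255, ERR=-75263293306003381/4503599627370496
Output grid:
  Row 0: #####.  (1 black, running=1)
  Row 1: #.#.##  (2 black, running=3)
  Row 2: ###.##  (1 black, running=4)
  Row 3: #.###.  (2 black, running=6)
  Row 4: ###.##  (1 black, running=7)

Answer: 7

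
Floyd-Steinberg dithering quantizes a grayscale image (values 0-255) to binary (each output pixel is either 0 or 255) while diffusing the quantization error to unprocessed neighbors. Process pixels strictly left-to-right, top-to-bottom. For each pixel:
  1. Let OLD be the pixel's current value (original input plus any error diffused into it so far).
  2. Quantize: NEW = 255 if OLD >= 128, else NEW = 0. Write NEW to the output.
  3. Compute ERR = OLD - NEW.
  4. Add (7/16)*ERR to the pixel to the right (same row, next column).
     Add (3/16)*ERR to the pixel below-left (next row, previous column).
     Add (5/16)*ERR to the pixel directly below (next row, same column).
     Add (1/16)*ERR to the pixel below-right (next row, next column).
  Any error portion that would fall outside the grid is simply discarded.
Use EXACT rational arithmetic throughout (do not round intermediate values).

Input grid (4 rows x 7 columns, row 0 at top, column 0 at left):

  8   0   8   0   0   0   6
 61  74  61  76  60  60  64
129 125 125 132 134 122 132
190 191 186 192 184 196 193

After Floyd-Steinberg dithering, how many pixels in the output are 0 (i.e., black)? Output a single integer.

Answer: 17

Derivation:
(0,0): OLD=8 → NEW=0, ERR=8
(0,1): OLD=7/2 → NEW=0, ERR=7/2
(0,2): OLD=305/32 → NEW=0, ERR=305/32
(0,3): OLD=2135/512 → NEW=0, ERR=2135/512
(0,4): OLD=14945/8192 → NEW=0, ERR=14945/8192
(0,5): OLD=104615/131072 → NEW=0, ERR=104615/131072
(0,6): OLD=13315217/2097152 → NEW=0, ERR=13315217/2097152
(1,0): OLD=2053/32 → NEW=0, ERR=2053/32
(1,1): OLD=26995/256 → NEW=0, ERR=26995/256
(1,2): OLD=910239/8192 → NEW=0, ERR=910239/8192
(1,3): OLD=4156715/32768 → NEW=0, ERR=4156715/32768
(1,4): OLD=244273145/2097152 → NEW=0, ERR=244273145/2097152
(1,5): OLD=1887659353/16777216 → NEW=0, ERR=1887659353/16777216
(1,6): OLD=30939484055/268435456 → NEW=0, ERR=30939484055/268435456
(2,0): OLD=691489/4096 → NEW=255, ERR=-352991/4096
(2,1): OLD=19017611/131072 → NEW=255, ERR=-14405749/131072
(2,2): OLD=297824897/2097152 → NEW=255, ERR=-236948863/2097152
(2,3): OLD=2533266201/16777216 → NEW=255, ERR=-1744923879/16777216
(2,4): OLD=20659012945/134217728 → NEW=255, ERR=-13566507695/134217728
(2,5): OLD=609153065347/4294967296 → NEW=255, ERR=-486063595133/4294967296
(2,6): OLD=8626925281989/68719476736 → NEW=0, ERR=8626925281989/68719476736
(3,0): OLD=298763073/2097152 → NEW=255, ERR=-236010687/2097152
(3,1): OLD=1356391901/16777216 → NEW=0, ERR=1356391901/16777216
(3,2): OLD=21433538047/134217728 → NEW=255, ERR=-12791982593/134217728
(3,3): OLD=49277944197/536870912 → NEW=0, ERR=49277944197/536870912
(3,4): OLD=11328416064833/68719476736 → NEW=255, ERR=-6195050502847/68719476736
(3,5): OLD=76094280909827/549755813888 → NEW=255, ERR=-64093451631613/549755813888
(3,6): OLD=1531852662967389/8796093022208 → NEW=255, ERR=-711151057695651/8796093022208
Output grid:
  Row 0: .......  (7 black, running=7)
  Row 1: .......  (7 black, running=14)
  Row 2: ######.  (1 black, running=15)
  Row 3: #.#.###  (2 black, running=17)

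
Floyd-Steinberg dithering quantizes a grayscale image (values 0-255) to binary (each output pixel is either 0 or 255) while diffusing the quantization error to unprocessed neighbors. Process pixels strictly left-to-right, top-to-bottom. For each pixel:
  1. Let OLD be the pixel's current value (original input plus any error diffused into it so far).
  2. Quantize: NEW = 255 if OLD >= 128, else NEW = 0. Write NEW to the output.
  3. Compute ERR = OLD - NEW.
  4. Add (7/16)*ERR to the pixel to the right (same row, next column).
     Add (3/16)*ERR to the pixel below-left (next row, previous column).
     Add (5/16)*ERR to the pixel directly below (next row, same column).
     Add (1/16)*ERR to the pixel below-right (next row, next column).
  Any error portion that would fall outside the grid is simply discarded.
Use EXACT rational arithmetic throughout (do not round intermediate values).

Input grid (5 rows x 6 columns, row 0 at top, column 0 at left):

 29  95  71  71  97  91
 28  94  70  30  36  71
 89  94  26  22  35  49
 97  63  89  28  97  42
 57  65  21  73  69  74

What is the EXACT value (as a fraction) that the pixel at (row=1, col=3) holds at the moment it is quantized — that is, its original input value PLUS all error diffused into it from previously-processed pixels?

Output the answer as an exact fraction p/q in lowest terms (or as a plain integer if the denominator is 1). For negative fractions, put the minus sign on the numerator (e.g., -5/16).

(0,0): OLD=29 → NEW=0, ERR=29
(0,1): OLD=1723/16 → NEW=0, ERR=1723/16
(0,2): OLD=30237/256 → NEW=0, ERR=30237/256
(0,3): OLD=502475/4096 → NEW=0, ERR=502475/4096
(0,4): OLD=9874317/65536 → NEW=255, ERR=-6837363/65536
(0,5): OLD=47558875/1048576 → NEW=0, ERR=47558875/1048576
(1,0): OLD=14657/256 → NEW=0, ERR=14657/256
(1,1): OLD=361799/2048 → NEW=255, ERR=-160441/2048
(1,2): OLD=6708819/65536 → NEW=0, ERR=6708819/65536
(1,3): OLD=26461399/262144 → NEW=0, ERR=26461399/262144
Target (1,3): original=30, with diffused error = 26461399/262144

Answer: 26461399/262144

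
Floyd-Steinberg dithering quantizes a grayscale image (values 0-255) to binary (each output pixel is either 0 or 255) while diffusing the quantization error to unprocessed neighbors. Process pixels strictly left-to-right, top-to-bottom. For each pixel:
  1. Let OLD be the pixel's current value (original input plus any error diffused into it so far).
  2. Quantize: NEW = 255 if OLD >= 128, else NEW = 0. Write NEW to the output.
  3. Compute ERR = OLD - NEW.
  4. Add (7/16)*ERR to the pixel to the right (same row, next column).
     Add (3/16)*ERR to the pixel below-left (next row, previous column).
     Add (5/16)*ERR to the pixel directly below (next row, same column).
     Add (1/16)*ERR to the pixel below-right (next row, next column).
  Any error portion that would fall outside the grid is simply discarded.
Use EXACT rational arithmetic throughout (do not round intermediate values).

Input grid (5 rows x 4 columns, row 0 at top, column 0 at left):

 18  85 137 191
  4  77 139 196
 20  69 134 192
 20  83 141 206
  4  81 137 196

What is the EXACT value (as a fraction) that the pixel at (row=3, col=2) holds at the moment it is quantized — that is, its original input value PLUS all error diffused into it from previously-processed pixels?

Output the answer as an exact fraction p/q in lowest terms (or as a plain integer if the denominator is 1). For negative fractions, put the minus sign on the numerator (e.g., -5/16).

(0,0): OLD=18 → NEW=0, ERR=18
(0,1): OLD=743/8 → NEW=0, ERR=743/8
(0,2): OLD=22737/128 → NEW=255, ERR=-9903/128
(0,3): OLD=321847/2048 → NEW=255, ERR=-200393/2048
(1,0): OLD=3461/128 → NEW=0, ERR=3461/128
(1,1): OLD=106979/1024 → NEW=0, ERR=106979/1024
(1,2): OLD=4849247/32768 → NEW=255, ERR=-3506593/32768
(1,3): OLD=59647689/524288 → NEW=0, ERR=59647689/524288
(2,0): OLD=787057/16384 → NEW=0, ERR=787057/16384
(2,1): OLD=54677547/524288 → NEW=0, ERR=54677547/524288
(2,2): OLD=182500647/1048576 → NEW=255, ERR=-84886233/1048576
(2,3): OLD=3111287755/16777216 → NEW=255, ERR=-1166902325/16777216
(3,0): OLD=457733921/8388608 → NEW=0, ERR=457733921/8388608
(3,1): OLD=17084116223/134217728 → NEW=0, ERR=17084116223/134217728
(3,2): OLD=354048615041/2147483648 → NEW=255, ERR=-193559715199/2147483648
Target (3,2): original=141, with diffused error = 354048615041/2147483648

Answer: 354048615041/2147483648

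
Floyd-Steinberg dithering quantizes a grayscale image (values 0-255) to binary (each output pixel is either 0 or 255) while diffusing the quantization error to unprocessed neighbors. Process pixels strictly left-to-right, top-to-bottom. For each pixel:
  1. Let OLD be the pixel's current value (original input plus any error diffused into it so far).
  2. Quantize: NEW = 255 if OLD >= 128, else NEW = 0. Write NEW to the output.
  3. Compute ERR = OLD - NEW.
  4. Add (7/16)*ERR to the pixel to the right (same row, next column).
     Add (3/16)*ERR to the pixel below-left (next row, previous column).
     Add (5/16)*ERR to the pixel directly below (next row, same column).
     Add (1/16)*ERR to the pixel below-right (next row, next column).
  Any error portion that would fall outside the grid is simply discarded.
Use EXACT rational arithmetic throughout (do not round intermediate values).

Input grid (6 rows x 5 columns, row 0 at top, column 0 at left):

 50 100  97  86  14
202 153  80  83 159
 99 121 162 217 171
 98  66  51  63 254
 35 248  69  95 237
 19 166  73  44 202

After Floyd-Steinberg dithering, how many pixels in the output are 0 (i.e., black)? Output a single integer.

Answer: 16

Derivation:
(0,0): OLD=50 → NEW=0, ERR=50
(0,1): OLD=975/8 → NEW=0, ERR=975/8
(0,2): OLD=19241/128 → NEW=255, ERR=-13399/128
(0,3): OLD=82335/2048 → NEW=0, ERR=82335/2048
(0,4): OLD=1035097/32768 → NEW=0, ERR=1035097/32768
(1,0): OLD=30781/128 → NEW=255, ERR=-1859/128
(1,1): OLD=172267/1024 → NEW=255, ERR=-88853/1024
(1,2): OLD=802183/32768 → NEW=0, ERR=802183/32768
(1,3): OLD=13848283/131072 → NEW=0, ERR=13848283/131072
(1,4): OLD=456356529/2097152 → NEW=255, ERR=-78417231/2097152
(2,0): OLD=1281097/16384 → NEW=0, ERR=1281097/16384
(2,1): OLD=69088371/524288 → NEW=255, ERR=-64605069/524288
(2,2): OLD=1091580313/8388608 → NEW=255, ERR=-1047514727/8388608
(2,3): OLD=25488446523/134217728 → NEW=255, ERR=-8737074117/134217728
(2,4): OLD=295147312861/2147483648 → NEW=255, ERR=-252461017379/2147483648
(3,0): OLD=833243897/8388608 → NEW=0, ERR=833243897/8388608
(3,1): OLD=3518024645/67108864 → NEW=0, ERR=3518024645/67108864
(3,2): OLD=32222712903/2147483648 → NEW=0, ERR=32222712903/2147483648
(3,3): OLD=83213719487/4294967296 → NEW=0, ERR=83213719487/4294967296
(3,4): OLD=15233046581819/68719476736 → NEW=255, ERR=-2290419985861/68719476736
(4,0): OLD=81464793655/1073741824 → NEW=0, ERR=81464793655/1073741824
(4,1): OLD=10534584745975/34359738368 → NEW=255, ERR=1772851462135/34359738368
(4,2): OLD=56719286311385/549755813888 → NEW=0, ERR=56719286311385/549755813888
(4,3): OLD=1239199556603639/8796093022208 → NEW=255, ERR=-1003804164059401/8796093022208
(4,4): OLD=25032708498355265/140737488355328 → NEW=255, ERR=-10855351032253375/140737488355328
(5,0): OLD=28798281835077/549755813888 → NEW=0, ERR=28798281835077/549755813888
(5,1): OLD=1007717682394191/4398046511104 → NEW=255, ERR=-113784177937329/4398046511104
(5,2): OLD=10660838545855495/140737488355328 → NEW=0, ERR=10660838545855495/140737488355328
(5,3): OLD=18838703174335433/562949953421312 → NEW=0, ERR=18838703174335433/562949953421312
(5,4): OLD=1669974684533159251/9007199254740992 → NEW=255, ERR=-626861125425793709/9007199254740992
Output grid:
  Row 0: ..#..  (4 black, running=4)
  Row 1: ##..#  (2 black, running=6)
  Row 2: .####  (1 black, running=7)
  Row 3: ....#  (4 black, running=11)
  Row 4: .#.##  (2 black, running=13)
  Row 5: .#..#  (3 black, running=16)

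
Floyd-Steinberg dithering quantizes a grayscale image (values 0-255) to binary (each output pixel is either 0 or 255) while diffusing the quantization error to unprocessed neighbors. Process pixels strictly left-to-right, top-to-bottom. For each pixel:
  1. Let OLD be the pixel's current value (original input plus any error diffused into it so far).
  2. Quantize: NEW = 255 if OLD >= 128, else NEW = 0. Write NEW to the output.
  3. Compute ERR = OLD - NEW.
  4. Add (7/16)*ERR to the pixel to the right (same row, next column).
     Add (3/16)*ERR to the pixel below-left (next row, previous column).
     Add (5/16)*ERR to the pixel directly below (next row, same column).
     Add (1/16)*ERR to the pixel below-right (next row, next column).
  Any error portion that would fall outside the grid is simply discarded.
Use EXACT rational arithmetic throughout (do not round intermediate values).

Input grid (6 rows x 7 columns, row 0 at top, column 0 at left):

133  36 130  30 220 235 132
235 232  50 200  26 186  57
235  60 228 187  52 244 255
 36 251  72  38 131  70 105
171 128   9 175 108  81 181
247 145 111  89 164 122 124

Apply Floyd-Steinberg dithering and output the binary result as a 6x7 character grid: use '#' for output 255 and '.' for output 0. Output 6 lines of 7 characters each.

Answer: #...##.
##.#.#.
#.##.##
.#..#.#
#..#..#
##.##.#

Derivation:
(0,0): OLD=133 → NEW=255, ERR=-122
(0,1): OLD=-139/8 → NEW=0, ERR=-139/8
(0,2): OLD=15667/128 → NEW=0, ERR=15667/128
(0,3): OLD=171109/2048 → NEW=0, ERR=171109/2048
(0,4): OLD=8406723/32768 → NEW=255, ERR=50883/32768
(0,5): OLD=123563861/524288 → NEW=255, ERR=-10129579/524288
(0,6): OLD=1036389203/8388608 → NEW=0, ERR=1036389203/8388608
(1,0): OLD=24783/128 → NEW=255, ERR=-7857/128
(1,1): OLD=220201/1024 → NEW=255, ERR=-40919/1024
(1,2): OLD=2796637/32768 → NEW=0, ERR=2796637/32768
(1,3): OLD=35571545/131072 → NEW=255, ERR=2148185/131072
(1,4): OLD=295738795/8388608 → NEW=0, ERR=295738795/8388608
(1,5): OLD=14673248155/67108864 → NEW=255, ERR=-2439512165/67108864
(1,6): OLD=84285680821/1073741824 → NEW=0, ERR=84285680821/1073741824
(2,0): OLD=3413203/16384 → NEW=255, ERR=-764717/16384
(2,1): OLD=20582721/524288 → NEW=0, ERR=20582721/524288
(2,2): OLD=2285240323/8388608 → NEW=255, ERR=146145283/8388608
(2,3): OLD=14206153387/67108864 → NEW=255, ERR=-2906606933/67108864
(2,4): OLD=20549606171/536870912 → NEW=0, ERR=20549606171/536870912
(2,5): OLD=4575133202313/17179869184 → NEW=255, ERR=194266560393/17179869184
(2,6): OLD=77572071544911/274877906944 → NEW=255, ERR=7478205274191/274877906944
(3,0): OLD=241383331/8388608 → NEW=0, ERR=241383331/8388608
(3,1): OLD=18535925735/67108864 → NEW=255, ERR=1423165415/67108864
(3,2): OLD=43516074021/536870912 → NEW=0, ERR=43516074021/536870912
(3,3): OLD=146441967987/2147483648 → NEW=0, ERR=146441967987/2147483648
(3,4): OLD=47336401310627/274877906944 → NEW=255, ERR=-22757464960093/274877906944
(3,5): OLD=98529170035097/2199023255552 → NEW=0, ERR=98529170035097/2199023255552
(3,6): OLD=4708057590270983/35184372088832 → NEW=255, ERR=-4263957292381177/35184372088832
(4,0): OLD=197534681389/1073741824 → NEW=255, ERR=-76269483731/1073741824
(4,1): OLD=2070983613129/17179869184 → NEW=0, ERR=2070983613129/17179869184
(4,2): OLD=27812295875687/274877906944 → NEW=0, ERR=27812295875687/274877906944
(4,3): OLD=506037452551581/2199023255552 → NEW=255, ERR=-54713477614179/2199023255552
(4,4): OLD=1476081664607431/17592186044416 → NEW=0, ERR=1476081664607431/17592186044416
(4,5): OLD=58441595742402631/562949953421312 → NEW=0, ERR=58441595742402631/562949953421312
(4,6): OLD=1723501119443428641/9007199254740992 → NEW=255, ERR=-573334690515524319/9007199254740992
(5,0): OLD=68006235156075/274877906944 → NEW=255, ERR=-2087631114645/274877906944
(5,1): OLD=426346957574905/2199023255552 → NEW=255, ERR=-134403972590855/2199023255552
(5,2): OLD=2089037399194911/17592186044416 → NEW=0, ERR=2089037399194911/17592186044416
(5,3): OLD=21847113773455931/140737488355328 → NEW=255, ERR=-14040945757152709/140737488355328
(5,4): OLD=1481525399872413865/9007199254740992 → NEW=255, ERR=-815310410086539095/9007199254740992
(5,5): OLD=7792978737386642457/72057594037927936 → NEW=0, ERR=7792978737386642457/72057594037927936
(5,6): OLD=182060254367362086231/1152921504606846976 → NEW=255, ERR=-111934729307383892649/1152921504606846976
Row 0: #...##.
Row 1: ##.#.#.
Row 2: #.##.##
Row 3: .#..#.#
Row 4: #..#..#
Row 5: ##.##.#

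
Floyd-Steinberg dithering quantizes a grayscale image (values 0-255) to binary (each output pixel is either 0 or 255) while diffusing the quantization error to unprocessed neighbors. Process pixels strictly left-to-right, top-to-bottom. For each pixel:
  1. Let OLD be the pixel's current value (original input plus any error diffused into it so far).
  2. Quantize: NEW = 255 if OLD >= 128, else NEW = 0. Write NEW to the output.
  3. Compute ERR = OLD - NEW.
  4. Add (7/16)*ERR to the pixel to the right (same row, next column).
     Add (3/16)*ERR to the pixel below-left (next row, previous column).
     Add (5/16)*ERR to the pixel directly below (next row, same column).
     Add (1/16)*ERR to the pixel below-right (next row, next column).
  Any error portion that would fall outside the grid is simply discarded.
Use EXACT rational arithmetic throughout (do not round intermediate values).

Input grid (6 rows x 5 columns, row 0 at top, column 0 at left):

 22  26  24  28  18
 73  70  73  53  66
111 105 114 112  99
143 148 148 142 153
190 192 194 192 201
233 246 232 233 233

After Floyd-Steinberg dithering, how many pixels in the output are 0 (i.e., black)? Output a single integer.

(0,0): OLD=22 → NEW=0, ERR=22
(0,1): OLD=285/8 → NEW=0, ERR=285/8
(0,2): OLD=5067/128 → NEW=0, ERR=5067/128
(0,3): OLD=92813/2048 → NEW=0, ERR=92813/2048
(0,4): OLD=1239515/32768 → NEW=0, ERR=1239515/32768
(1,0): OLD=11079/128 → NEW=0, ERR=11079/128
(1,1): OLD=130865/1024 → NEW=0, ERR=130865/1024
(1,2): OLD=4980933/32768 → NEW=255, ERR=-3374907/32768
(1,3): OLD=4150913/131072 → NEW=0, ERR=4150913/131072
(1,4): OLD=198198755/2097152 → NEW=0, ERR=198198755/2097152
(2,0): OLD=2654379/16384 → NEW=255, ERR=-1523541/16384
(2,1): OLD=47370569/524288 → NEW=0, ERR=47370569/524288
(2,2): OLD=1134716571/8388608 → NEW=255, ERR=-1004378469/8388608
(2,3): OLD=10844437281/134217728 → NEW=0, ERR=10844437281/134217728
(2,4): OLD=356186078631/2147483648 → NEW=255, ERR=-191422251609/2147483648
(3,0): OLD=1097916091/8388608 → NEW=255, ERR=-1041178949/8388608
(3,1): OLD=6286214111/67108864 → NEW=0, ERR=6286214111/67108864
(3,2): OLD=370144477445/2147483648 → NEW=255, ERR=-177463852795/2147483648
(3,3): OLD=459125402285/4294967296 → NEW=0, ERR=459125402285/4294967296
(3,4): OLD=12160757233505/68719476736 → NEW=255, ERR=-5362709334175/68719476736
(4,0): OLD=181222430933/1073741824 → NEW=255, ERR=-92581734187/1073741824
(4,1): OLD=5507786376469/34359738368 → NEW=255, ERR=-3253946907371/34359738368
(4,2): OLD=83915442598747/549755813888 → NEW=255, ERR=-56272289942693/549755813888
(4,3): OLD=1414648317791765/8796093022208 → NEW=255, ERR=-828355402871275/8796093022208
(4,4): OLD=19997902189329683/140737488355328 → NEW=255, ERR=-15890157341278957/140737488355328
(5,0): OLD=103518186443871/549755813888 → NEW=255, ERR=-36669546097569/549755813888
(5,1): OLD=715308795229341/4398046511104 → NEW=255, ERR=-406193065102179/4398046511104
(5,2): OLD=19144534574689349/140737488355328 → NEW=255, ERR=-16743524955919291/140737488355328
(5,3): OLD=69780017854589867/562949953421312 → NEW=0, ERR=69780017854589867/562949953421312
(5,4): OLD=2216319658727439465/9007199254740992 → NEW=255, ERR=-80516151231513495/9007199254740992
Output grid:
  Row 0: .....  (5 black, running=5)
  Row 1: ..#..  (4 black, running=9)
  Row 2: #.#.#  (2 black, running=11)
  Row 3: #.#.#  (2 black, running=13)
  Row 4: #####  (0 black, running=13)
  Row 5: ###.#  (1 black, running=14)

Answer: 14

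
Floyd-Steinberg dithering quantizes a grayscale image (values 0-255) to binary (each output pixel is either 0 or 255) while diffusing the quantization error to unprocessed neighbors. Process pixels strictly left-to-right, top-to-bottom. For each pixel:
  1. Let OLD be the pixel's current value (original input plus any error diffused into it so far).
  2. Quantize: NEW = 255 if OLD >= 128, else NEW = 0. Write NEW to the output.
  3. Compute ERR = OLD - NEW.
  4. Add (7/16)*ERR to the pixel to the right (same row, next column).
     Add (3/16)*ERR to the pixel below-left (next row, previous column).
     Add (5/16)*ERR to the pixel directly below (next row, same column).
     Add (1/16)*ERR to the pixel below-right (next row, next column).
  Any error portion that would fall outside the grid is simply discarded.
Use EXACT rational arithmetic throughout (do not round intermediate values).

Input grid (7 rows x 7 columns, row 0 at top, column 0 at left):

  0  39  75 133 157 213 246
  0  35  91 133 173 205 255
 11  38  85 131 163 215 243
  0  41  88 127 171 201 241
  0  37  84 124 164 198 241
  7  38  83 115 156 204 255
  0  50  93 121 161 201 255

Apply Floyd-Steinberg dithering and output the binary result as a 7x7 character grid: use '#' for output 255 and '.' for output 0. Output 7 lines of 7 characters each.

Answer: ...#.##
..#.###
...#.##
..#.###
...#.##
..#.###
...#.##

Derivation:
(0,0): OLD=0 → NEW=0, ERR=0
(0,1): OLD=39 → NEW=0, ERR=39
(0,2): OLD=1473/16 → NEW=0, ERR=1473/16
(0,3): OLD=44359/256 → NEW=255, ERR=-20921/256
(0,4): OLD=496625/4096 → NEW=0, ERR=496625/4096
(0,5): OLD=17435543/65536 → NEW=255, ERR=723863/65536
(0,6): OLD=263016737/1048576 → NEW=255, ERR=-4370143/1048576
(1,0): OLD=117/16 → NEW=0, ERR=117/16
(1,1): OLD=8659/128 → NEW=0, ERR=8659/128
(1,2): OLD=559023/4096 → NEW=255, ERR=-485457/4096
(1,3): OLD=1377843/16384 → NEW=0, ERR=1377843/16384
(1,4): OLD=256529065/1048576 → NEW=255, ERR=-10857815/1048576
(1,5): OLD=1767629593/8388608 → NEW=255, ERR=-371465447/8388608
(1,6): OLD=31543111255/134217728 → NEW=255, ERR=-2682409385/134217728
(2,0): OLD=53185/2048 → NEW=0, ERR=53185/2048
(2,1): OLD=3193979/65536 → NEW=0, ERR=3193979/65536
(2,2): OLD=93617777/1048576 → NEW=0, ERR=93617777/1048576
(2,3): OLD=1568599529/8388608 → NEW=255, ERR=-570495511/8388608
(2,4): OLD=8520383881/67108864 → NEW=0, ERR=8520383881/67108864
(2,5): OLD=541840094419/2147483648 → NEW=255, ERR=-5768235821/2147483648
(2,6): OLD=7999350867445/34359738368 → NEW=255, ERR=-762382416395/34359738368
(3,0): OLD=18091537/1048576 → NEW=0, ERR=18091537/1048576
(3,1): OLD=689054493/8388608 → NEW=0, ERR=689054493/8388608
(3,2): OLD=9538297687/67108864 → NEW=255, ERR=-7574462633/67108864
(3,3): OLD=23019210537/268435456 → NEW=0, ERR=23019210537/268435456
(3,4): OLD=8364500913681/34359738368 → NEW=255, ERR=-397232370159/34359738368
(3,5): OLD=54667061216291/274877906944 → NEW=255, ERR=-15426805054429/274877906944
(3,6): OLD=920707942954173/4398046511104 → NEW=255, ERR=-200793917377347/4398046511104
(4,0): OLD=2790824959/134217728 → NEW=0, ERR=2790824959/134217728
(4,1): OLD=110985970067/2147483648 → NEW=0, ERR=110985970067/2147483648
(4,2): OLD=3180064795197/34359738368 → NEW=0, ERR=3180064795197/34359738368
(4,3): OLD=50046323626799/274877906944 → NEW=255, ERR=-20047542643921/274877906944
(4,4): OLD=271174395466925/2199023255552 → NEW=0, ERR=271174395466925/2199023255552
(4,5): OLD=15842080983847709/70368744177664 → NEW=255, ERR=-2101948781456611/70368744177664
(4,6): OLD=236615460594754523/1125899906842624 → NEW=255, ERR=-50489015650114597/1125899906842624
(5,0): OLD=796742075497/34359738368 → NEW=0, ERR=796742075497/34359738368
(5,1): OLD=22800719318339/274877906944 → NEW=0, ERR=22800719318339/274877906944
(5,2): OLD=302954531847349/2199023255552 → NEW=255, ERR=-257796398318411/2199023255552
(5,3): OLD=1228386814761673/17592186044416 → NEW=0, ERR=1228386814761673/17592186044416
(5,4): OLD=241985102294270579/1125899906842624 → NEW=255, ERR=-45119373950598541/1125899906842624
(5,5): OLD=1589160009646163939/9007199254740992 → NEW=255, ERR=-707675800312789021/9007199254740992
(5,6): OLD=29507032287122694125/144115188075855872 → NEW=255, ERR=-7242340672220553235/144115188075855872
(6,0): OLD=100271840974897/4398046511104 → NEW=0, ERR=100271840974897/4398046511104
(6,1): OLD=4599602236927749/70368744177664 → NEW=0, ERR=4599602236927749/70368744177664
(6,2): OLD=116236109186547375/1125899906842624 → NEW=0, ERR=116236109186547375/1125899906842624
(6,3): OLD=1559564443443032497/9007199254740992 → NEW=255, ERR=-737271366515920463/9007199254740992
(6,4): OLD=1842847175599627503/18014398509481984 → NEW=0, ERR=1842847175599627503/18014398509481984
(6,5): OLD=482557520778170229887/2305843009213693952 → NEW=255, ERR=-105432446571321727873/2305843009213693952
(6,6): OLD=7909260092934900980873/36893488147419103232 → NEW=255, ERR=-1498579384656970343287/36893488147419103232
Row 0: ...#.##
Row 1: ..#.###
Row 2: ...#.##
Row 3: ..#.###
Row 4: ...#.##
Row 5: ..#.###
Row 6: ...#.##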